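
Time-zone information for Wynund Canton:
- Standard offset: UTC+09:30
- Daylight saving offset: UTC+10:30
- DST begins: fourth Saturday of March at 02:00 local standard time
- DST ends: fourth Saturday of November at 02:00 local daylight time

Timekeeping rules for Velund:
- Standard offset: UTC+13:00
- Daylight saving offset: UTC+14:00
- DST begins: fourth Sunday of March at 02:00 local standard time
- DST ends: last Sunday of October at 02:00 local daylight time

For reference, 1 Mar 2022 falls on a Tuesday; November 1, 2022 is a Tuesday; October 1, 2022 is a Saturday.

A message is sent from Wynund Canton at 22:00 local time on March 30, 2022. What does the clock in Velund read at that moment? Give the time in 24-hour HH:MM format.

1 March 2022 is a Tuesday, so the first Saturday is March 5 and the fourth is March 26.
1 November 2022 is a Tuesday, so the first Saturday is November 5 and the fourth is November 26.
Daylight saving runs 26 March – 26 November; March 30, 2022 is inside that window, so Wynund Canton is at UTC+10:30.
22:00 Wynund Canton − 10h30m = 11:30 UTC.
1 March 2022 is a Tuesday, so the first Sunday is March 6 and the fourth is March 27.
1 October 2022 is a Saturday, so Sundays fall on 2, 9, 16, 23, 30; the last is October 30.
At the standard offset (UTC+13:00), 11:30 UTC + 13h = 00:30 Velund standard time (rolling into the next day, 31 March 2022).
The standard-time date in Velund, March 31, 2022, falls between 27 March and 30 October, so daylight saving is in effect and Velund is at UTC+14:00.
11:30 UTC + 14h = 01:30 Velund (rolling into the next day, 31 March 2022).

01:30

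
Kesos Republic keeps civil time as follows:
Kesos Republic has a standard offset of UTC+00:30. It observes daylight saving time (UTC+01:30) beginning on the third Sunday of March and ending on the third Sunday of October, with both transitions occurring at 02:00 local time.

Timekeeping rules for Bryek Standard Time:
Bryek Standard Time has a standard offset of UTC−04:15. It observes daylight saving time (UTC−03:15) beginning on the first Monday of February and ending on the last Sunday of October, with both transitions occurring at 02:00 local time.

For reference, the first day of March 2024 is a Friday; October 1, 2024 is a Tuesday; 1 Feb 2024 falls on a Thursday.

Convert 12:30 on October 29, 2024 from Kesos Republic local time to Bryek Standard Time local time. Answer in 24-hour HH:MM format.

1 March 2024 is a Friday, so the first Sunday is March 3 and the third is March 17.
1 October 2024 is a Tuesday, so the first Sunday is October 6 and the third is October 20.
October 29, 2024 does not fall between 17 March and 20 October, so daylight saving is not in effect and Kesos Republic is at UTC+00:30.
12:30 Kesos Republic − 0h30m = 12:00 UTC.
1 February 2024 is a Thursday, so the first Monday is February 5.
1 October 2024 is a Tuesday, so Sundays fall on 6, 13, 20, 27; the last is October 27.
At the standard offset (UTC−04:15), 12:00 UTC − 4h15m = 07:45 Bryek Standard Time standard time.
Daylight saving runs 5 February – 27 October; the standard-time date in Bryek Standard Time, October 29, 2024, is outside that window, so Bryek Standard Time is on standard time at UTC−04:15.
12:00 UTC − 4h15m = 07:45 Bryek Standard Time.

07:45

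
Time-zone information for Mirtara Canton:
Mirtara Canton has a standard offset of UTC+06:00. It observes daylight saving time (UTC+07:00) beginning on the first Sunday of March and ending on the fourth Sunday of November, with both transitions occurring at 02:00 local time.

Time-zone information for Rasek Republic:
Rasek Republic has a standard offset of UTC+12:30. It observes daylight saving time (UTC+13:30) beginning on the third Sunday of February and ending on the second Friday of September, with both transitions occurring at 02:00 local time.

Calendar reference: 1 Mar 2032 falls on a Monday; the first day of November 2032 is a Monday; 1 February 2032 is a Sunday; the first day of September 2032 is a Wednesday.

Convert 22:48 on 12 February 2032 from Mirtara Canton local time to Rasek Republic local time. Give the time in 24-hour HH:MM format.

1 March 2032 is a Monday, so the first Sunday is March 7.
1 November 2032 is a Monday, so the first Sunday is November 7 and the fourth is November 28.
12 February 2032 does not fall between 7 March and 28 November, so daylight saving is not in effect and Mirtara Canton is at UTC+06:00.
22:48 Mirtara Canton − 6h = 16:48 UTC.
1 February 2032 is a Sunday, so the first Sunday is February 1 and the third is February 15.
1 September 2032 is a Wednesday, so the first Friday is September 3 and the second is September 10.
At the standard offset (UTC+12:30), 16:48 UTC + 12h30m = 05:18 Rasek Republic standard time (rolling into the next day, 13 February 2032).
The standard-time date in Rasek Republic, 13 February 2032, is outside the daylight-saving period (15 February – 10 September), so Rasek Republic is on standard time, UTC+12:30.
16:48 UTC + 12h30m = 05:18 Rasek Republic (rolling into the next day, 13 February 2032).

05:18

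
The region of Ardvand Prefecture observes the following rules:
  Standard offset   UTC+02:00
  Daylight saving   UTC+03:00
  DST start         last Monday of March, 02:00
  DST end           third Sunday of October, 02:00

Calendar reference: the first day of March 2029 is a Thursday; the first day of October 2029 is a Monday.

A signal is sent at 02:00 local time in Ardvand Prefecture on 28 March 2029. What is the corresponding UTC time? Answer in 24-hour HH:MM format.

1 March 2029 is a Thursday, so Mondays fall on 5, 12, 19, 26; the last is March 26.
1 October 2029 is a Monday, so the first Sunday is October 7 and the third is October 21.
28 March 2029 lies within the daylight-saving period (26 March – 21 October), so Ardvand Prefecture is on daylight time, UTC+03:00.
02:00 local − 3h = 23:00 UTC (rolling into the previous day, 27 March 2029).

23:00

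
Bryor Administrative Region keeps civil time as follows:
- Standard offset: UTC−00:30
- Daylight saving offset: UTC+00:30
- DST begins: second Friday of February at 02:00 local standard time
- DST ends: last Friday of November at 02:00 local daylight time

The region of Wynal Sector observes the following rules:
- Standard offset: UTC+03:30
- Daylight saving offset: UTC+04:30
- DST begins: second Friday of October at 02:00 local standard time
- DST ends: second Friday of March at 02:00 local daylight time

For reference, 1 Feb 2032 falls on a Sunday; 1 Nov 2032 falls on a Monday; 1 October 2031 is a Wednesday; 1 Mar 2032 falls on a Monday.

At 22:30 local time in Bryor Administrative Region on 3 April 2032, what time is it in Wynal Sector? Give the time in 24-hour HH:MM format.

1 February 2032 is a Sunday, so the first Friday is February 6 and the second is February 13.
1 November 2032 is a Monday, so Fridays fall on 5, 12, 19, 26; the last is November 26.
Daylight saving runs 13 February – 26 November; 3 April 2032 is inside that window, so Bryor Administrative Region is at UTC+00:30.
22:30 Bryor Administrative Region − 0h30m = 22:00 UTC.
1 October 2031 is a Wednesday, so the first Friday is October 3 and the second is October 10.
1 March 2032 is a Monday, so the first Friday is March 5 and the second is March 12.
At the standard offset (UTC+03:30), 22:00 UTC + 3h30m = 01:30 Wynal Sector standard time (rolling into the next day, 4 April 2032).
Daylight saving runs 10 October 2031 – 12 March 2032; the standard-time date in Wynal Sector, 4 April 2032, is outside that window, so Wynal Sector is on standard time at UTC+03:30.
22:00 UTC + 3h30m = 01:30 Wynal Sector (rolling into the next day, 4 April 2032).

01:30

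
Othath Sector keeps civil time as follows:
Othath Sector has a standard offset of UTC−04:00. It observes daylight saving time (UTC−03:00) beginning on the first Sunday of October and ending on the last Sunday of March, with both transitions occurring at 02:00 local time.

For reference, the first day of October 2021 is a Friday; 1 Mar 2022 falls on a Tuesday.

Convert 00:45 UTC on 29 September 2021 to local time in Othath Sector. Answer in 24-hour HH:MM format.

1 October 2021 is a Friday, so the first Sunday is October 3.
1 March 2022 is a Tuesday, so Sundays fall on 6, 13, 20, 27; the last is March 27.
At the standard offset (UTC−04:00), 00:45 UTC − 4h = 20:45 Othath Sector standard time (rolling into the previous day, 28 September 2021).
The standard-time date in Othath Sector, 28 September 2021, is outside the daylight-saving period (3 October 2021 – 27 March 2022), so Othath Sector is on standard time, UTC−04:00.
00:45 UTC − 4h = 20:45 local (rolling into the previous day, 28 September 2021).

20:45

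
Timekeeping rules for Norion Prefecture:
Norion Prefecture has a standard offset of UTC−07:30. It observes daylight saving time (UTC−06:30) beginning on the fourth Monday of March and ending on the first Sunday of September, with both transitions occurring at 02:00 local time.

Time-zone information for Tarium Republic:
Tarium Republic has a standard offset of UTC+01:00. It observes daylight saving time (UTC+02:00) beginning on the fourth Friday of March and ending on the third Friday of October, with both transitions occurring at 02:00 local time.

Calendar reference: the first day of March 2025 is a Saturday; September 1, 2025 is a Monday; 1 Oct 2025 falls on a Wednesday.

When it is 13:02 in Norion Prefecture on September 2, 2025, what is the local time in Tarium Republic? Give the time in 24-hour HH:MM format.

1 March 2025 is a Saturday, so the first Monday is March 3 and the fourth is March 24.
1 September 2025 is a Monday, so the first Sunday is September 7.
Daylight saving runs 24 March – 7 September; September 2, 2025 is inside that window, so Norion Prefecture is at UTC−06:30.
13:02 Norion Prefecture + 6h30m = 19:32 UTC.
1 March 2025 is a Saturday, so the first Friday is March 7 and the fourth is March 28.
1 October 2025 is a Wednesday, so the first Friday is October 3 and the third is October 17.
At the standard offset (UTC+01:00), 19:32 UTC + 1h = 20:32 Tarium Republic standard time.
The standard-time date in Tarium Republic, September 2, 2025, lies within the daylight-saving period (28 March – 17 October), so Tarium Republic is on daylight time, UTC+02:00.
19:32 UTC + 2h = 21:32 Tarium Republic.

21:32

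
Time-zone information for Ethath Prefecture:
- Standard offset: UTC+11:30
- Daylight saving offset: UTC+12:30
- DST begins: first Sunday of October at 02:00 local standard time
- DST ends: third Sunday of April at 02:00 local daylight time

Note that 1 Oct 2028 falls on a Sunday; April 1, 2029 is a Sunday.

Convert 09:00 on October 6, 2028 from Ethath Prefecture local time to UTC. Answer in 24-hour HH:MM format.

1 October 2028 is a Sunday, so the first Sunday is October 1.
1 April 2029 is a Sunday, so the first Sunday is April 1 and the third is April 15.
Daylight saving runs 1 October 2028 – 15 April 2029; October 6, 2028 is inside that window, so Ethath Prefecture is at UTC+12:30.
09:00 local − 12h30m = 20:30 UTC (rolling into the previous day, 5 October 2028).

20:30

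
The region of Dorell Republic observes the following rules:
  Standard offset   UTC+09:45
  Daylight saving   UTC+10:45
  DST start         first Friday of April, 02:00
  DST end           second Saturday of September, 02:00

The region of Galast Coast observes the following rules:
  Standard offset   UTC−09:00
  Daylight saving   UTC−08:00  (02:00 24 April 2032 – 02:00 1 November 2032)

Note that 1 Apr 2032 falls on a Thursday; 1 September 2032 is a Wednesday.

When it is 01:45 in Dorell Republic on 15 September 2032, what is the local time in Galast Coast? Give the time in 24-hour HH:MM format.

1 April 2032 is a Thursday, so the first Friday is April 2.
1 September 2032 is a Wednesday, so the first Saturday is September 4 and the second is September 11.
Daylight saving runs 2 April – 11 September; 15 September 2032 is outside that window, so Dorell Republic is on standard time at UTC+09:45.
01:45 Dorell Republic − 9h45m = 16:00 UTC (rolling into the previous day, 14 September 2032).
At the standard offset (UTC−09:00), 16:00 UTC − 9h = 07:00 Galast Coast standard time.
The standard-time date in Galast Coast, 14 September 2032, falls between 24 April and 1 November, so daylight saving is in effect and Galast Coast is at UTC−08:00.
16:00 UTC − 8h = 08:00 Galast Coast.

08:00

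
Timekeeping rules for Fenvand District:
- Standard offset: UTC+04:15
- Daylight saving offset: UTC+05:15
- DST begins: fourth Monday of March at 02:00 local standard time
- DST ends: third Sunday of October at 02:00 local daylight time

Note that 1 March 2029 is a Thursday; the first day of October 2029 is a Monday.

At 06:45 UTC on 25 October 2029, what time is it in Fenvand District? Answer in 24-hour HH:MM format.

11:00

1 March 2029 is a Thursday, so the first Monday is March 5 and the fourth is March 26.
1 October 2029 is a Monday, so the first Sunday is October 7 and the third is October 21.
At the standard offset (UTC+04:15), 06:45 UTC + 4h15m = 11:00 Fenvand District standard time.
Daylight saving runs 26 March – 21 October; the standard-time date in Fenvand District, 25 October 2029, is outside that window, so Fenvand District is on standard time at UTC+04:15.
06:45 UTC + 4h15m = 11:00 local.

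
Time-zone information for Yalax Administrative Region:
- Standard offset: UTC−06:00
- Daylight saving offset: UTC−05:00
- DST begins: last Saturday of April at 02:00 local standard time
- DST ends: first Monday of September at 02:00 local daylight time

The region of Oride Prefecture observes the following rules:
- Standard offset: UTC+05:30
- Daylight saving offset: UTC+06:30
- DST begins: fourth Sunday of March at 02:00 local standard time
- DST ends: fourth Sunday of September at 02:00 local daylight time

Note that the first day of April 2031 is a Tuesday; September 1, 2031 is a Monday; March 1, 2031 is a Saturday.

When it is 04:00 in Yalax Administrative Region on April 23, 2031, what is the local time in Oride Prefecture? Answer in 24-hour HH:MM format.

1 April 2031 is a Tuesday, so Saturdays fall on 5, 12, 19, 26; the last is April 26.
1 September 2031 is a Monday, so the first Monday is September 1.
April 23, 2031 is outside the daylight-saving period (26 April – 1 September), so Yalax Administrative Region is on standard time, UTC−06:00.
04:00 Yalax Administrative Region + 6h = 10:00 UTC.
1 March 2031 is a Saturday, so the first Sunday is March 2 and the fourth is March 23.
1 September 2031 is a Monday, so the first Sunday is September 7 and the fourth is September 28.
At the standard offset (UTC+05:30), 10:00 UTC + 5h30m = 15:30 Oride Prefecture standard time.
The standard-time date in Oride Prefecture, April 23, 2031, lies within the daylight-saving period (23 March – 28 September), so Oride Prefecture is on daylight time, UTC+06:30.
10:00 UTC + 6h30m = 16:30 Oride Prefecture.

16:30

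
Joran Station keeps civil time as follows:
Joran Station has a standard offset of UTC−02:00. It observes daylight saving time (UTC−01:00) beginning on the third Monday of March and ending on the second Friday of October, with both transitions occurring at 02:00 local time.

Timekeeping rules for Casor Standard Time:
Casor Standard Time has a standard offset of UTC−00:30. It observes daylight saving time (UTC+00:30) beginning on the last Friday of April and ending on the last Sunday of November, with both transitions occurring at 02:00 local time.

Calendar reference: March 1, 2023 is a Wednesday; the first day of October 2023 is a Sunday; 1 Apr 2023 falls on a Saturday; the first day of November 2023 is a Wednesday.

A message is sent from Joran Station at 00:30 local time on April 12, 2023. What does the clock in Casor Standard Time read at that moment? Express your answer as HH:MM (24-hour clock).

01:00

1 March 2023 is a Wednesday, so the first Monday is March 6 and the third is March 20.
1 October 2023 is a Sunday, so the first Friday is October 6 and the second is October 13.
Daylight saving runs 20 March – 13 October; April 12, 2023 is inside that window, so Joran Station is at UTC−01:00.
00:30 Joran Station + 1h = 01:30 UTC.
1 April 2023 is a Saturday, so Fridays fall on 7, 14, 21, 28; the last is April 28.
1 November 2023 is a Wednesday, so Sundays fall on 5, 12, 19, 26; the last is November 26.
At the standard offset (UTC−00:30), 01:30 UTC − 0h30m = 01:00 Casor Standard Time standard time.
The standard-time date in Casor Standard Time, April 12, 2023, does not fall between 28 April and 26 November, so daylight saving is not in effect and Casor Standard Time is at UTC−00:30.
01:30 UTC − 0h30m = 01:00 Casor Standard Time.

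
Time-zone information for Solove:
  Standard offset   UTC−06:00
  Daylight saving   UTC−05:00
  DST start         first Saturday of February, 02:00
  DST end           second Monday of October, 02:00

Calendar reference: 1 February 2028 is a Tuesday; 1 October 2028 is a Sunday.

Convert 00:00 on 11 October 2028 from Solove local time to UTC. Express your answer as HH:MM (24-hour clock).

06:00

1 February 2028 is a Tuesday, so the first Saturday is February 5.
1 October 2028 is a Sunday, so the first Monday is October 2 and the second is October 9.
Daylight saving runs 5 February – 9 October; 11 October 2028 is outside that window, so Solove is on standard time at UTC−06:00.
00:00 local + 6h = 06:00 UTC.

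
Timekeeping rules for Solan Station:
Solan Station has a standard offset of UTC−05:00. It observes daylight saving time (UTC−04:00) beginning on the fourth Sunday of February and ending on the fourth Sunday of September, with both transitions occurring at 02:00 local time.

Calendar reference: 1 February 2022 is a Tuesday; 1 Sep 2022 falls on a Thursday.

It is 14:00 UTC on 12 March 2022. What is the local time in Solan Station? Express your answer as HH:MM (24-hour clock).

1 February 2022 is a Tuesday, so the first Sunday is February 6 and the fourth is February 27.
1 September 2022 is a Thursday, so the first Sunday is September 4 and the fourth is September 25.
At the standard offset (UTC−05:00), 14:00 UTC − 5h = 09:00 Solan Station standard time.
Daylight saving runs 27 February – 25 September; the standard-time date in Solan Station, 12 March 2022, is inside that window, so Solan Station is at UTC−04:00.
14:00 UTC − 4h = 10:00 local.

10:00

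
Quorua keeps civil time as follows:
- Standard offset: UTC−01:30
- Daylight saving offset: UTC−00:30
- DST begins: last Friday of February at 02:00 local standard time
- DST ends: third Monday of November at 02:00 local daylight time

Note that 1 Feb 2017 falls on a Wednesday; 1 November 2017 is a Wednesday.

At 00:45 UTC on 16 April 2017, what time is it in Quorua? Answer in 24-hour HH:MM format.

1 February 2017 is a Wednesday, so Fridays fall on 3, 10, 17, 24; the last is February 24.
1 November 2017 is a Wednesday, so the first Monday is November 6 and the third is November 20.
At the standard offset (UTC−01:30), 00:45 UTC − 1h30m = 23:15 Quorua standard time (rolling into the previous day, 15 April 2017).
Daylight saving runs 24 February – 20 November; the standard-time date in Quorua, 15 April 2017, is inside that window, so Quorua is at UTC−00:30.
00:45 UTC − 0h30m = 00:15 local.

00:15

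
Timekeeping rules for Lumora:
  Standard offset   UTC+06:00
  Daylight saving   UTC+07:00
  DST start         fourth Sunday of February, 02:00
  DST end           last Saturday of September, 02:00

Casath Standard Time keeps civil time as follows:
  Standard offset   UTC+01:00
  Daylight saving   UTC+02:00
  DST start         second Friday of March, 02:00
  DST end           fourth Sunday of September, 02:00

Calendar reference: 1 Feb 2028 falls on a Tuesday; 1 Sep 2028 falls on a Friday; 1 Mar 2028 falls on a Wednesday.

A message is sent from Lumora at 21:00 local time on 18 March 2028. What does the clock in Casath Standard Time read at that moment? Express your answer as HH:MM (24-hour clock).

16:00

1 February 2028 is a Tuesday, so the first Sunday is February 6 and the fourth is February 27.
1 September 2028 is a Friday, so Saturdays fall on 2, 9, 16, 23, 30; the last is September 30.
18 March 2028 falls between 27 February and 30 September, so daylight saving is in effect and Lumora is at UTC+07:00.
21:00 Lumora − 7h = 14:00 UTC.
1 March 2028 is a Wednesday, so the first Friday is March 3 and the second is March 10.
1 September 2028 is a Friday, so the first Sunday is September 3 and the fourth is September 24.
At the standard offset (UTC+01:00), 14:00 UTC + 1h = 15:00 Casath Standard Time standard time.
The standard-time date in Casath Standard Time, 18 March 2028, lies within the daylight-saving period (10 March – 24 September), so Casath Standard Time is on daylight time, UTC+02:00.
14:00 UTC + 2h = 16:00 Casath Standard Time.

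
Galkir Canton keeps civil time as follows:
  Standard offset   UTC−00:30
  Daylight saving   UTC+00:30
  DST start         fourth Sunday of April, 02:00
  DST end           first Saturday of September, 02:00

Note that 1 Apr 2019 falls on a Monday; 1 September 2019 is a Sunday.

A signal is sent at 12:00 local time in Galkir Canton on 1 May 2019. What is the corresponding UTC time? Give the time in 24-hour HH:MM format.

11:30

1 April 2019 is a Monday, so the first Sunday is April 7 and the fourth is April 28.
1 September 2019 is a Sunday, so the first Saturday is September 7.
1 May 2019 falls between 28 April and 7 September, so daylight saving is in effect and Galkir Canton is at UTC+00:30.
12:00 local − 0h30m = 11:30 UTC.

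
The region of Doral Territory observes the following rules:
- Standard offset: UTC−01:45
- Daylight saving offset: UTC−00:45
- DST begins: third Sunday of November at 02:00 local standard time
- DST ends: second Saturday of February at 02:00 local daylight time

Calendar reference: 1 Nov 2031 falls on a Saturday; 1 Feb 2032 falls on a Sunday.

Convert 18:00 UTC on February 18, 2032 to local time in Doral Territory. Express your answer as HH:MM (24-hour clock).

16:15

1 November 2031 is a Saturday, so the first Sunday is November 2 and the third is November 16.
1 February 2032 is a Sunday, so the first Saturday is February 7 and the second is February 14.
At the standard offset (UTC−01:45), 18:00 UTC − 1h45m = 16:15 Doral Territory standard time.
The standard-time date in Doral Territory, February 18, 2032, does not fall between 16 November 2031 and 14 February 2032, so daylight saving is not in effect and Doral Territory is at UTC−01:45.
18:00 UTC − 1h45m = 16:15 local.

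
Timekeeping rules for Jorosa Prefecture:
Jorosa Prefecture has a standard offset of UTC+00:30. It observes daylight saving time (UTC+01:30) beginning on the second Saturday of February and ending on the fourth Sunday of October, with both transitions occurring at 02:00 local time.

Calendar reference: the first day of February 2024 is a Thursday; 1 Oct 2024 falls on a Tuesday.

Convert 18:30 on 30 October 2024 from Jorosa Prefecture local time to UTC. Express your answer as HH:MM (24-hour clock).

18:00

1 February 2024 is a Thursday, so the first Saturday is February 3 and the second is February 10.
1 October 2024 is a Tuesday, so the first Sunday is October 6 and the fourth is October 27.
Daylight saving runs 10 February – 27 October; 30 October 2024 is outside that window, so Jorosa Prefecture is on standard time at UTC+00:30.
18:30 local − 0h30m = 18:00 UTC.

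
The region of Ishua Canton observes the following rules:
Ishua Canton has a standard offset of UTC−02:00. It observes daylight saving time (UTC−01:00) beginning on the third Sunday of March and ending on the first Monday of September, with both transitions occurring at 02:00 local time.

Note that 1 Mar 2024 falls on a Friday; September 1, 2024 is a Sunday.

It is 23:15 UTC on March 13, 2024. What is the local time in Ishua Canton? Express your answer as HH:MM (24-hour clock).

1 March 2024 is a Friday, so the first Sunday is March 3 and the third is March 17.
1 September 2024 is a Sunday, so the first Monday is September 2.
At the standard offset (UTC−02:00), 23:15 UTC − 2h = 21:15 Ishua Canton standard time.
The standard-time date in Ishua Canton, March 13, 2024, does not fall between 17 March and 2 September, so daylight saving is not in effect and Ishua Canton is at UTC−02:00.
23:15 UTC − 2h = 21:15 local.

21:15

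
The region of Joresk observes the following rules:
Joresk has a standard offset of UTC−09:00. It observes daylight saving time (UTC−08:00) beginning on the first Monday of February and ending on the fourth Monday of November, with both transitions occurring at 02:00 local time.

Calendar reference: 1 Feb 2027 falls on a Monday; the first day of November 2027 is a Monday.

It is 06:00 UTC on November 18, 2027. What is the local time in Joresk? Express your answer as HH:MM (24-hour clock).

22:00

1 February 2027 is a Monday, so the first Monday is February 1.
1 November 2027 is a Monday, so the first Monday is November 1 and the fourth is November 22.
At the standard offset (UTC−09:00), 06:00 UTC − 9h = 21:00 Joresk standard time (rolling into the previous day, 17 November 2027).
Daylight saving runs 1 February – 22 November; the standard-time date in Joresk, November 17, 2027, is inside that window, so Joresk is at UTC−08:00.
06:00 UTC − 8h = 22:00 local (rolling into the previous day, 17 November 2027).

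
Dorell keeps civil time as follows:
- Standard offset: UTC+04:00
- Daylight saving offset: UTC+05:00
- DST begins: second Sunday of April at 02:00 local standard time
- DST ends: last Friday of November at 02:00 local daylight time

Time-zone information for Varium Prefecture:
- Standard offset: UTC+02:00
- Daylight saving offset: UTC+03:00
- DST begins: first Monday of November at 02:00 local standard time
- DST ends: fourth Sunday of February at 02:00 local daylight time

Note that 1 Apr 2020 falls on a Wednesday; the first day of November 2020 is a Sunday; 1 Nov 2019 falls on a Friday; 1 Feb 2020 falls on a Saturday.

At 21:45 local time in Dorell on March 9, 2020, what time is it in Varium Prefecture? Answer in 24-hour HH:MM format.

1 April 2020 is a Wednesday, so the first Sunday is April 5 and the second is April 12.
1 November 2020 is a Sunday, so Fridays fall on 6, 13, 20, 27; the last is November 27.
Daylight saving runs 12 April – 27 November; March 9, 2020 is outside that window, so Dorell is on standard time at UTC+04:00.
21:45 Dorell − 4h = 17:45 UTC.
1 November 2019 is a Friday, so the first Monday is November 4.
1 February 2020 is a Saturday, so the first Sunday is February 2 and the fourth is February 23.
At the standard offset (UTC+02:00), 17:45 UTC + 2h = 19:45 Varium Prefecture standard time.
Daylight saving runs 4 November 2019 – 23 February 2020; the standard-time date in Varium Prefecture, March 9, 2020, is outside that window, so Varium Prefecture is on standard time at UTC+02:00.
17:45 UTC + 2h = 19:45 Varium Prefecture.

19:45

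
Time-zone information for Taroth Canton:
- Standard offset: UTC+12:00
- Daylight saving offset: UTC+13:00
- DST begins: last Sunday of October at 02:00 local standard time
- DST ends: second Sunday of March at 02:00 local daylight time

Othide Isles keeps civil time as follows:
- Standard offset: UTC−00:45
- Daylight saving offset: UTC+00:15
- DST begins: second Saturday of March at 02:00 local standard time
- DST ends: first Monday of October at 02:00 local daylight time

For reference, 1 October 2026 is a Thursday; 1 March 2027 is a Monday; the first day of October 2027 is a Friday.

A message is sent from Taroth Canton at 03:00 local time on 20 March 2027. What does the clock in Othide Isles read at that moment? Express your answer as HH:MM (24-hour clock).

15:15

1 October 2026 is a Thursday, so Sundays fall on 4, 11, 18, 25; the last is October 25.
1 March 2027 is a Monday, so the first Sunday is March 7 and the second is March 14.
Daylight saving runs 25 October 2026 – 14 March 2027; 20 March 2027 is outside that window, so Taroth Canton is on standard time at UTC+12:00.
03:00 Taroth Canton − 12h = 15:00 UTC (rolling into the previous day, 19 March 2027).
1 March 2027 is a Monday, so the first Saturday is March 6 and the second is March 13.
1 October 2027 is a Friday, so the first Monday is October 4.
At the standard offset (UTC−00:45), 15:00 UTC − 0h45m = 14:15 Othide Isles standard time.
The standard-time date in Othide Isles, 19 March 2027, falls between 13 March and 4 October, so daylight saving is in effect and Othide Isles is at UTC+00:15.
15:00 UTC + 0h15m = 15:15 Othide Isles.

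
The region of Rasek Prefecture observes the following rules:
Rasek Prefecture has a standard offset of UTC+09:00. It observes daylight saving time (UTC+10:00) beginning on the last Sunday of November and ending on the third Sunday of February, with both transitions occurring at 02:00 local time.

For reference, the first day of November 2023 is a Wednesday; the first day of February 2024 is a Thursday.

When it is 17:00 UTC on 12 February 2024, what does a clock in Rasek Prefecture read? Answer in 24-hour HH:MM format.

03:00

1 November 2023 is a Wednesday, so Sundays fall on 5, 12, 19, 26; the last is November 26.
1 February 2024 is a Thursday, so the first Sunday is February 4 and the third is February 18.
At the standard offset (UTC+09:00), 17:00 UTC + 9h = 02:00 Rasek Prefecture standard time (rolling into the next day, 13 February 2024).
The standard-time date in Rasek Prefecture, 13 February 2024, falls between 26 November 2023 and 18 February 2024, so daylight saving is in effect and Rasek Prefecture is at UTC+10:00.
17:00 UTC + 10h = 03:00 local (rolling into the next day, 13 February 2024).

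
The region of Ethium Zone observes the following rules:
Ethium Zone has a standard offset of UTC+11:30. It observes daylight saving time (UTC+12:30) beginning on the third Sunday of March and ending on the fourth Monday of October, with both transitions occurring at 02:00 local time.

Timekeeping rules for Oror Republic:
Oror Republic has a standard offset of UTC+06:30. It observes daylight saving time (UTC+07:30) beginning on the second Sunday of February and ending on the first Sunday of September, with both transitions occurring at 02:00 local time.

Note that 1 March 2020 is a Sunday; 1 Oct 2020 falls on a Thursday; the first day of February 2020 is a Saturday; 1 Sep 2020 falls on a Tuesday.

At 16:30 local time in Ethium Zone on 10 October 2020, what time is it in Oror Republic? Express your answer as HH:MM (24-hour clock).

10:30

1 March 2020 is a Sunday, so the first Sunday is March 1 and the third is March 15.
1 October 2020 is a Thursday, so the first Monday is October 5 and the fourth is October 26.
10 October 2020 falls between 15 March and 26 October, so daylight saving is in effect and Ethium Zone is at UTC+12:30.
16:30 Ethium Zone − 12h30m = 04:00 UTC.
1 February 2020 is a Saturday, so the first Sunday is February 2 and the second is February 9.
1 September 2020 is a Tuesday, so the first Sunday is September 6.
At the standard offset (UTC+06:30), 04:00 UTC + 6h30m = 10:30 Oror Republic standard time.
The standard-time date in Oror Republic, 10 October 2020, does not fall between 9 February and 6 September, so daylight saving is not in effect and Oror Republic is at UTC+06:30.
04:00 UTC + 6h30m = 10:30 Oror Republic.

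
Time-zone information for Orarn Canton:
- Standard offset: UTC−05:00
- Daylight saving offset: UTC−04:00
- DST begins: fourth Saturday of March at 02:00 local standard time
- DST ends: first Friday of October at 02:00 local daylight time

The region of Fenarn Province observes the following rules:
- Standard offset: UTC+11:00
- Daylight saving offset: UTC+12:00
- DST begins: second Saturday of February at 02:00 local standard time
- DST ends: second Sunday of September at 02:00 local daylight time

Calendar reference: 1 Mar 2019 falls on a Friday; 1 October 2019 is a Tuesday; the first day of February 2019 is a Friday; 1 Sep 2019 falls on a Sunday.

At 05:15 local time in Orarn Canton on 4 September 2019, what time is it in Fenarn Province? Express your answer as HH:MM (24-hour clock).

21:15

1 March 2019 is a Friday, so the first Saturday is March 2 and the fourth is March 23.
1 October 2019 is a Tuesday, so the first Friday is October 4.
4 September 2019 lies within the daylight-saving period (23 March – 4 October), so Orarn Canton is on daylight time, UTC−04:00.
05:15 Orarn Canton + 4h = 09:15 UTC.
1 February 2019 is a Friday, so the first Saturday is February 2 and the second is February 9.
1 September 2019 is a Sunday, so the first Sunday is September 1 and the second is September 8.
At the standard offset (UTC+11:00), 09:15 UTC + 11h = 20:15 Fenarn Province standard time.
Daylight saving runs 9 February – 8 September; the standard-time date in Fenarn Province, 4 September 2019, is inside that window, so Fenarn Province is at UTC+12:00.
09:15 UTC + 12h = 21:15 Fenarn Province.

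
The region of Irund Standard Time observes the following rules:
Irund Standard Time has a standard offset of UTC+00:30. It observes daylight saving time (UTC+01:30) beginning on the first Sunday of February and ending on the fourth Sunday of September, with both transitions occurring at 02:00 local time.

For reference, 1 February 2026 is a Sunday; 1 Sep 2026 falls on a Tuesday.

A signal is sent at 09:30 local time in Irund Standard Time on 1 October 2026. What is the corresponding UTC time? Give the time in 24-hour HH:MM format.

09:00

1 February 2026 is a Sunday, so the first Sunday is February 1.
1 September 2026 is a Tuesday, so the first Sunday is September 6 and the fourth is September 27.
Daylight saving runs 1 February – 27 September; 1 October 2026 is outside that window, so Irund Standard Time is on standard time at UTC+00:30.
09:30 local − 0h30m = 09:00 UTC.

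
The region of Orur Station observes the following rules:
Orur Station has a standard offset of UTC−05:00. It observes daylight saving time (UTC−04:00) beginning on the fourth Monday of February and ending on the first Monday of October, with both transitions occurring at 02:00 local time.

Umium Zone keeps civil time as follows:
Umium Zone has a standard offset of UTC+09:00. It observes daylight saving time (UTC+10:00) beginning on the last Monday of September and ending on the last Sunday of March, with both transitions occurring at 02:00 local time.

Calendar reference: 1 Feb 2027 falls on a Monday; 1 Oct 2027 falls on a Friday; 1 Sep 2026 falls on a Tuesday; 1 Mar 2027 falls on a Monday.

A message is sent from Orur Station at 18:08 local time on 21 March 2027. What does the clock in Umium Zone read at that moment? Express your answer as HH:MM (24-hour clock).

08:08

1 February 2027 is a Monday, so the first Monday is February 1 and the fourth is February 22.
1 October 2027 is a Friday, so the first Monday is October 4.
Daylight saving runs 22 February – 4 October; 21 March 2027 is inside that window, so Orur Station is at UTC−04:00.
18:08 Orur Station + 4h = 22:08 UTC.
1 September 2026 is a Tuesday, so Mondays fall on 7, 14, 21, 28; the last is September 28.
1 March 2027 is a Monday, so Sundays fall on 7, 14, 21, 28; the last is March 28.
At the standard offset (UTC+09:00), 22:08 UTC + 9h = 07:08 Umium Zone standard time (rolling into the next day, 22 March 2027).
The standard-time date in Umium Zone, 22 March 2027, lies within the daylight-saving period (28 September 2026 – 28 March 2027), so Umium Zone is on daylight time, UTC+10:00.
22:08 UTC + 10h = 08:08 Umium Zone (rolling into the next day, 22 March 2027).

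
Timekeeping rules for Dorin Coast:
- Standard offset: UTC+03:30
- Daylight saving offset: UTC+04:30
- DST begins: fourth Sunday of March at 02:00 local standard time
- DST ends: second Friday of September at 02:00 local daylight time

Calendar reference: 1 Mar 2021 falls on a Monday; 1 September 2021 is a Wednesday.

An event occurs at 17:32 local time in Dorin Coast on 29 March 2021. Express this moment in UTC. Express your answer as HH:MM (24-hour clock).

1 March 2021 is a Monday, so the first Sunday is March 7 and the fourth is March 28.
1 September 2021 is a Wednesday, so the first Friday is September 3 and the second is September 10.
Daylight saving runs 28 March – 10 September; 29 March 2021 is inside that window, so Dorin Coast is at UTC+04:30.
17:32 local − 4h30m = 13:02 UTC.

13:02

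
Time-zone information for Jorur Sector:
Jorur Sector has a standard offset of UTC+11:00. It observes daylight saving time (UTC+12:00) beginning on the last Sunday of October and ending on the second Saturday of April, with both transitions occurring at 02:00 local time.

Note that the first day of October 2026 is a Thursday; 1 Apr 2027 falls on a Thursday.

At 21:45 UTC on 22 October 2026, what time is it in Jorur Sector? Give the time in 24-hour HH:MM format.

08:45

1 October 2026 is a Thursday, so Sundays fall on 4, 11, 18, 25; the last is October 25.
1 April 2027 is a Thursday, so the first Saturday is April 3 and the second is April 10.
At the standard offset (UTC+11:00), 21:45 UTC + 11h = 08:45 Jorur Sector standard time (rolling into the next day, 23 October 2026).
The standard-time date in Jorur Sector, 23 October 2026, is outside the daylight-saving period (25 October 2026 – 10 April 2027), so Jorur Sector is on standard time, UTC+11:00.
21:45 UTC + 11h = 08:45 local (rolling into the next day, 23 October 2026).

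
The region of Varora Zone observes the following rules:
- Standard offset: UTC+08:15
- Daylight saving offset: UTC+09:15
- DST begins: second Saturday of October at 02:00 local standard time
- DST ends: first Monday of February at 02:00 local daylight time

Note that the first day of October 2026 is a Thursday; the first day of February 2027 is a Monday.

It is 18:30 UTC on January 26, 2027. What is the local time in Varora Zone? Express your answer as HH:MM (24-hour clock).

1 October 2026 is a Thursday, so the first Saturday is October 3 and the second is October 10.
1 February 2027 is a Monday, so the first Monday is February 1.
At the standard offset (UTC+08:15), 18:30 UTC + 8h15m = 02:45 Varora Zone standard time (rolling into the next day, 27 January 2027).
The standard-time date in Varora Zone, January 27, 2027, lies within the daylight-saving period (10 October 2026 – 1 February 2027), so Varora Zone is on daylight time, UTC+09:15.
18:30 UTC + 9h15m = 03:45 local (rolling into the next day, 27 January 2027).

03:45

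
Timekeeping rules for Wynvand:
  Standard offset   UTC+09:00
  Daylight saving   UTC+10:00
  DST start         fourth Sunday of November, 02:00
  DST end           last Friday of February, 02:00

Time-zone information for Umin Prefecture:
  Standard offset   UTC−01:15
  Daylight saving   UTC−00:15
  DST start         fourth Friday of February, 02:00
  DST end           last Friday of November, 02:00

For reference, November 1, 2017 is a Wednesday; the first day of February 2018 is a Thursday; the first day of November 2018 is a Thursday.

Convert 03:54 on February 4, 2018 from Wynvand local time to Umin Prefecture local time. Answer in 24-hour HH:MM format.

1 November 2017 is a Wednesday, so the first Sunday is November 5 and the fourth is November 26.
1 February 2018 is a Thursday, so Fridays fall on 2, 9, 16, 23; the last is February 23.
Daylight saving runs 26 November 2017 – 23 February 2018; February 4, 2018 is inside that window, so Wynvand is at UTC+10:00.
03:54 Wynvand − 10h = 17:54 UTC (rolling into the previous day, 3 February 2018).
1 February 2018 is a Thursday, so the first Friday is February 2 and the fourth is February 23.
1 November 2018 is a Thursday, so Fridays fall on 2, 9, 16, 23, 30; the last is November 30.
At the standard offset (UTC−01:15), 17:54 UTC − 1h15m = 16:39 Umin Prefecture standard time.
The standard-time date in Umin Prefecture, February 3, 2018, does not fall between 23 February and 30 November, so daylight saving is not in effect and Umin Prefecture is at UTC−01:15.
17:54 UTC − 1h15m = 16:39 Umin Prefecture.

16:39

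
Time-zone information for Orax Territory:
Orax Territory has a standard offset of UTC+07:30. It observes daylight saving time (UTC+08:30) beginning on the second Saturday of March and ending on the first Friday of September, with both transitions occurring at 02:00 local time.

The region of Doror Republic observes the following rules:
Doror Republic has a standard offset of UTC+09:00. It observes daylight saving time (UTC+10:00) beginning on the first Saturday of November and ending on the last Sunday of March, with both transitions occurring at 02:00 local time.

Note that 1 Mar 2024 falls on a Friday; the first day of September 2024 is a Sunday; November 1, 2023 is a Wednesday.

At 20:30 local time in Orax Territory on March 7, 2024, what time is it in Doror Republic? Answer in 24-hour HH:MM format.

23:00

1 March 2024 is a Friday, so the first Saturday is March 2 and the second is March 9.
1 September 2024 is a Sunday, so the first Friday is September 6.
Daylight saving runs 9 March – 6 September; March 7, 2024 is outside that window, so Orax Territory is on standard time at UTC+07:30.
20:30 Orax Territory − 7h30m = 13:00 UTC.
1 November 2023 is a Wednesday, so the first Saturday is November 4.
1 March 2024 is a Friday, so Sundays fall on 3, 10, 17, 24, 31; the last is March 31.
At the standard offset (UTC+09:00), 13:00 UTC + 9h = 22:00 Doror Republic standard time.
The standard-time date in Doror Republic, March 7, 2024, falls between 4 November 2023 and 31 March 2024, so daylight saving is in effect and Doror Republic is at UTC+10:00.
13:00 UTC + 10h = 23:00 Doror Republic.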